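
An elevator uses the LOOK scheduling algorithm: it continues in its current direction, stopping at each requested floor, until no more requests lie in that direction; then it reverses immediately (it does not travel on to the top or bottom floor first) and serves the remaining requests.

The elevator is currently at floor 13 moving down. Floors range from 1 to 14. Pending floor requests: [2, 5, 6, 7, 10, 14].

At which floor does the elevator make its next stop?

Answer: 10

Derivation:
Current floor: 13, direction: down
Requests above: [14]
Requests below: [2, 5, 6, 7, 10]
Moving down and requests lie below → nearest below is max([2, 5, 6, 7, 10]) = 10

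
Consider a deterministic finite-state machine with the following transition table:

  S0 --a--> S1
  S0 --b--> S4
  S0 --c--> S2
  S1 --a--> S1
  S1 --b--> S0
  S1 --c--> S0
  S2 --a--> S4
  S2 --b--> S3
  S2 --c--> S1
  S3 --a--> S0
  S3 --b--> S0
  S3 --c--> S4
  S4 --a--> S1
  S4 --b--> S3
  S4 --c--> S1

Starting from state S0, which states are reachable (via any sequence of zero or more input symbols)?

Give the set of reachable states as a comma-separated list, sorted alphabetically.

BFS from S0:
  visit S0: S0--a-->S1 (new), S0--b-->S4 (new), S0--c-->S2 (new)
  visit S1: S1--a-->S1 (seen), S1--b-->S0 (seen), S1--c-->S0 (seen)
  visit S4: S4--a-->S1 (seen), S4--b-->S3 (new), S4--c-->S1 (seen)
  visit S2: S2--a-->S4 (seen), S2--b-->S3 (seen), S2--c-->S1 (seen)
  visit S3: S3--a-->S0 (seen), S3--b-->S0 (seen), S3--c-->S4 (seen)

Answer: S0, S1, S2, S3, S4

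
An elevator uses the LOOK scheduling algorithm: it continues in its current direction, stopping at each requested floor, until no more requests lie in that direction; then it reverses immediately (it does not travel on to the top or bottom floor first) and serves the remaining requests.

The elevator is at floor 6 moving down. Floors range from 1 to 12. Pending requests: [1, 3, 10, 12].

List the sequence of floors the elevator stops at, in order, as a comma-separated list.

Current: 6, moving DOWN
Serve below first (descending): [3, 1]
Then reverse, serve above (ascending): [10, 12]

Answer: 3, 1, 10, 12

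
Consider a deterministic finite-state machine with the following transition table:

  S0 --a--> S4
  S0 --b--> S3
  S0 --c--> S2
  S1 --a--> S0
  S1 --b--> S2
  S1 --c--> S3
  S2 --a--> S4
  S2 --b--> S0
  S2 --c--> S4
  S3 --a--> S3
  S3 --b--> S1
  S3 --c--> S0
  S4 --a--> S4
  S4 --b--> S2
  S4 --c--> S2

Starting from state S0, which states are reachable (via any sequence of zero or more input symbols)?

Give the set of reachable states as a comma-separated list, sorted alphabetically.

BFS from S0:
  visit S0: S0--a-->S4 (new), S0--b-->S3 (new), S0--c-->S2 (new)
  visit S4: S4--a-->S4 (seen), S4--b-->S2 (seen), S4--c-->S2 (seen)
  visit S3: S3--a-->S3 (seen), S3--b-->S1 (new), S3--c-->S0 (seen)
  visit S2: S2--a-->S4 (seen), S2--b-->S0 (seen), S2--c-->S4 (seen)
  visit S1: S1--a-->S0 (seen), S1--b-->S2 (seen), S1--c-->S3 (seen)

Answer: S0, S1, S2, S3, S4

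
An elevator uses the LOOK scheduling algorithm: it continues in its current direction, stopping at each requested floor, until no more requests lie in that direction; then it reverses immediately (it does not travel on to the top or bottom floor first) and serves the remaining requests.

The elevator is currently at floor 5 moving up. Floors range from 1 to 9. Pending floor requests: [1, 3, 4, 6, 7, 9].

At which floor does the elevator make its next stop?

Current floor: 5, direction: up
Requests above: [6, 7, 9]
Requests below: [1, 3, 4]
Moving up and requests lie above → nearest above is min([6, 7, 9]) = 6

Answer: 6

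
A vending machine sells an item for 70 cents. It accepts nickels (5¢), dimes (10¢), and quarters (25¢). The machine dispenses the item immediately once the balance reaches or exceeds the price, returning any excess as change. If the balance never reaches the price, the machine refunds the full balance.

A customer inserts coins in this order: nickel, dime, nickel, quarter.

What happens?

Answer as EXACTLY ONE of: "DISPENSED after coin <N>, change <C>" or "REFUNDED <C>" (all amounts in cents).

Answer: REFUNDED 45

Derivation:
Price: 70¢
Coin 1 (nickel, 5¢): balance = 5¢
Coin 2 (dime, 10¢): balance = 15¢
Coin 3 (nickel, 5¢): balance = 20¢
Coin 4 (quarter, 25¢): balance = 45¢
All coins inserted, balance 45¢ < price 70¢ → REFUND 45¢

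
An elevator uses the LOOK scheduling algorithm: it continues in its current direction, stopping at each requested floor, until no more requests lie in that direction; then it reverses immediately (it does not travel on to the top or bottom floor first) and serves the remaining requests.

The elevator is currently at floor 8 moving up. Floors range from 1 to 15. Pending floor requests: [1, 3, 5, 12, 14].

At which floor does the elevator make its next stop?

Answer: 12

Derivation:
Current floor: 8, direction: up
Requests above: [12, 14]
Requests below: [1, 3, 5]
Moving up and requests lie above → nearest above is min([12, 14]) = 12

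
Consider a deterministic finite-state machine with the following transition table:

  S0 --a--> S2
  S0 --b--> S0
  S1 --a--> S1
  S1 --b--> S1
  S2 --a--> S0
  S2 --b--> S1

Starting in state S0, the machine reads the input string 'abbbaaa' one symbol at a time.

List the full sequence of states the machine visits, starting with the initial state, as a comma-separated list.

Answer: S0, S2, S1, S1, S1, S1, S1, S1

Derivation:
Start: S0
  read 'a': S0 --a--> S2
  read 'b': S2 --b--> S1
  read 'b': S1 --b--> S1
  read 'b': S1 --b--> S1
  read 'a': S1 --a--> S1
  read 'a': S1 --a--> S1
  read 'a': S1 --a--> S1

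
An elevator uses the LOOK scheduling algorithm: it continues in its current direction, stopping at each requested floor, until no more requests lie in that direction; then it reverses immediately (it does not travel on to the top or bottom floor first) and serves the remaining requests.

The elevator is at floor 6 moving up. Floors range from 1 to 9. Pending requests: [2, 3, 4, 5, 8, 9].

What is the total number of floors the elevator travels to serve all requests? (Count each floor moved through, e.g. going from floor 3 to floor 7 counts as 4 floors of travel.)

Start at floor 6 moving up, LOOK stop order: [8, 9, 5, 4, 3, 2]
  6 → 8: |8-6| = 2, total = 2
  8 → 9: |9-8| = 1, total = 3
  9 → 5: |5-9| = 4, total = 7
  5 → 4: |4-5| = 1, total = 8
  4 → 3: |3-4| = 1, total = 9
  3 → 2: |2-3| = 1, total = 10

Answer: 10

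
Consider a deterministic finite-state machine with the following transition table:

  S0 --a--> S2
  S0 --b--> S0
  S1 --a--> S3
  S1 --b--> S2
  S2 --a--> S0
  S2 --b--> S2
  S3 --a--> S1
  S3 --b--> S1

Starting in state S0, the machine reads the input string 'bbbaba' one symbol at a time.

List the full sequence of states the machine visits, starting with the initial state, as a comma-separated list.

Start: S0
  read 'b': S0 --b--> S0
  read 'b': S0 --b--> S0
  read 'b': S0 --b--> S0
  read 'a': S0 --a--> S2
  read 'b': S2 --b--> S2
  read 'a': S2 --a--> S0

Answer: S0, S0, S0, S0, S2, S2, S0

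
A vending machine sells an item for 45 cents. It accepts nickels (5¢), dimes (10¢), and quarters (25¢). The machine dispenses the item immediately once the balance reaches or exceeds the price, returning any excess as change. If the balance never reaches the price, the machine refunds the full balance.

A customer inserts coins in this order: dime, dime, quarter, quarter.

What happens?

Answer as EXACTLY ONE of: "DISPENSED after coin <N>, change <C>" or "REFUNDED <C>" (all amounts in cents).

Price: 45¢
Coin 1 (dime, 10¢): balance = 10¢
Coin 2 (dime, 10¢): balance = 20¢
Coin 3 (quarter, 25¢): balance = 45¢
  → balance >= price → DISPENSE, change = 45 - 45 = 0¢

Answer: DISPENSED after coin 3, change 0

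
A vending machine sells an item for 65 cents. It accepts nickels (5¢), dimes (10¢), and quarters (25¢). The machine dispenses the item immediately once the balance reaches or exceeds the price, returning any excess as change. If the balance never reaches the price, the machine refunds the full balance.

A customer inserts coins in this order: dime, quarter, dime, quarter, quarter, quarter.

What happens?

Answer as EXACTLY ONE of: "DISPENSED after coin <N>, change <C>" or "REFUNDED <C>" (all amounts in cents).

Answer: DISPENSED after coin 4, change 5

Derivation:
Price: 65¢
Coin 1 (dime, 10¢): balance = 10¢
Coin 2 (quarter, 25¢): balance = 35¢
Coin 3 (dime, 10¢): balance = 45¢
Coin 4 (quarter, 25¢): balance = 70¢
  → balance >= price → DISPENSE, change = 70 - 65 = 5¢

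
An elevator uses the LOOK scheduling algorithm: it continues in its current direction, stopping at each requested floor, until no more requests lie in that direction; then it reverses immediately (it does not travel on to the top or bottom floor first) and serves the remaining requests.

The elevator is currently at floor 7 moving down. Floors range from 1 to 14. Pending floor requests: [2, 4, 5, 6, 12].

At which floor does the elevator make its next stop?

Answer: 6

Derivation:
Current floor: 7, direction: down
Requests above: [12]
Requests below: [2, 4, 5, 6]
Moving down and requests lie below → nearest below is max([2, 4, 5, 6]) = 6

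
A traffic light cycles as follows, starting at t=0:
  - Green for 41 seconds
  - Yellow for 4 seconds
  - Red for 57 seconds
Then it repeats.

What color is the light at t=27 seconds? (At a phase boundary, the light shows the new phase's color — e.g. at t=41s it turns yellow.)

Answer: green

Derivation:
Cycle length = 41 + 4 + 57 = 102s
t = 27, phase_t = 27 mod 102 = 27
27 < 41 (green end) → GREEN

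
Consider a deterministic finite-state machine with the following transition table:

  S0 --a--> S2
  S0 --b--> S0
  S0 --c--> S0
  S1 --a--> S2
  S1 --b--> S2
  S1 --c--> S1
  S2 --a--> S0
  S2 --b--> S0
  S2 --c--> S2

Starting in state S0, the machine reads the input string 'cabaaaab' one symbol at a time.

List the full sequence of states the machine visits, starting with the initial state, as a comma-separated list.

Start: S0
  read 'c': S0 --c--> S0
  read 'a': S0 --a--> S2
  read 'b': S2 --b--> S0
  read 'a': S0 --a--> S2
  read 'a': S2 --a--> S0
  read 'a': S0 --a--> S2
  read 'a': S2 --a--> S0
  read 'b': S0 --b--> S0

Answer: S0, S0, S2, S0, S2, S0, S2, S0, S0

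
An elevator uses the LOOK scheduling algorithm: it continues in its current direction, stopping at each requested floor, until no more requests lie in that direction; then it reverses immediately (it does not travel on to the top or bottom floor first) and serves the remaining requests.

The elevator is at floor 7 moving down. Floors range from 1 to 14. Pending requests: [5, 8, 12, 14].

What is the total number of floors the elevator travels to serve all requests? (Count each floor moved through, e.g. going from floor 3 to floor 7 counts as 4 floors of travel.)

Start at floor 7 moving down, LOOK stop order: [5, 8, 12, 14]
  7 → 5: |5-7| = 2, total = 2
  5 → 8: |8-5| = 3, total = 5
  8 → 12: |12-8| = 4, total = 9
  12 → 14: |14-12| = 2, total = 11

Answer: 11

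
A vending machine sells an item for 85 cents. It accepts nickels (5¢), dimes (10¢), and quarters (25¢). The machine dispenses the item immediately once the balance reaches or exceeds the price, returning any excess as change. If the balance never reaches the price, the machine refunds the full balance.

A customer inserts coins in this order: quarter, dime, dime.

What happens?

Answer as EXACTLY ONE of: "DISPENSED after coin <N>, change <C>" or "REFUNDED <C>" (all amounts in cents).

Price: 85¢
Coin 1 (quarter, 25¢): balance = 25¢
Coin 2 (dime, 10¢): balance = 35¢
Coin 3 (dime, 10¢): balance = 45¢
All coins inserted, balance 45¢ < price 85¢ → REFUND 45¢

Answer: REFUNDED 45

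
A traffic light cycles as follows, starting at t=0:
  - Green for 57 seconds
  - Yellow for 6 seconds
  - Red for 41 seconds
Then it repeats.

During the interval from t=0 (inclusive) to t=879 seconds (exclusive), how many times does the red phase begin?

Answer: 8

Derivation:
Cycle = 57+6+41 = 104s
red phase starts at t = k*104 + 63 for k=0,1,2,...
Need k*104+63 < 879 → k < 7.846
k ∈ {0, ..., 7} → 8 starts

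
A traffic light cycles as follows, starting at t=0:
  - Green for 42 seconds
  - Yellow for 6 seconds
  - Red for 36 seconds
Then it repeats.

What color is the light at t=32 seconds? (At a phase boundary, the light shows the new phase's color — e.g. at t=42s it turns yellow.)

Answer: green

Derivation:
Cycle length = 42 + 6 + 36 = 84s
t = 32, phase_t = 32 mod 84 = 32
32 < 42 (green end) → GREEN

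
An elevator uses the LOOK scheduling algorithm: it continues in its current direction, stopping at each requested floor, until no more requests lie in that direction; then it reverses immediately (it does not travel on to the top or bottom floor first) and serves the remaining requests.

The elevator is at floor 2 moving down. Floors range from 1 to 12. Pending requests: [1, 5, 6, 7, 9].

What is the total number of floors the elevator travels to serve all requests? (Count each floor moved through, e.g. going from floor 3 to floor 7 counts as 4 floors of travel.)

Start at floor 2 moving down, LOOK stop order: [1, 5, 6, 7, 9]
  2 → 1: |1-2| = 1, total = 1
  1 → 5: |5-1| = 4, total = 5
  5 → 6: |6-5| = 1, total = 6
  6 → 7: |7-6| = 1, total = 7
  7 → 9: |9-7| = 2, total = 9

Answer: 9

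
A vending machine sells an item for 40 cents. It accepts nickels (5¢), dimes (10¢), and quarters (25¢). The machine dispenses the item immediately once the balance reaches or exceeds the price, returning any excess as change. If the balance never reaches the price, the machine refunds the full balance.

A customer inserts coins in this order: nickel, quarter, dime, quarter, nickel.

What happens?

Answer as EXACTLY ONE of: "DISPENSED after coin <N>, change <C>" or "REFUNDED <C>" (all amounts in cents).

Price: 40¢
Coin 1 (nickel, 5¢): balance = 5¢
Coin 2 (quarter, 25¢): balance = 30¢
Coin 3 (dime, 10¢): balance = 40¢
  → balance >= price → DISPENSE, change = 40 - 40 = 0¢

Answer: DISPENSED after coin 3, change 0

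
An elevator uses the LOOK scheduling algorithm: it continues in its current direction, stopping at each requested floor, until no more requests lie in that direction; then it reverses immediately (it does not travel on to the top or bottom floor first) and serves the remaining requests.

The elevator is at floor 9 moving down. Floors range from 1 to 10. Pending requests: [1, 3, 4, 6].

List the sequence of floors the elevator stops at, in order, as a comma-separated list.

Answer: 6, 4, 3, 1

Derivation:
Current: 9, moving DOWN
Serve below first (descending): [6, 4, 3, 1]
Then reverse, serve above (ascending): []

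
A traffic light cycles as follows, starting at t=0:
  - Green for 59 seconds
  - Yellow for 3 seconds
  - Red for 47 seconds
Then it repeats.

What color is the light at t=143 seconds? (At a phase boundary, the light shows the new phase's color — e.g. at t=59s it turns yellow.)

Answer: green

Derivation:
Cycle length = 59 + 3 + 47 = 109s
t = 143, phase_t = 143 mod 109 = 34
34 < 59 (green end) → GREEN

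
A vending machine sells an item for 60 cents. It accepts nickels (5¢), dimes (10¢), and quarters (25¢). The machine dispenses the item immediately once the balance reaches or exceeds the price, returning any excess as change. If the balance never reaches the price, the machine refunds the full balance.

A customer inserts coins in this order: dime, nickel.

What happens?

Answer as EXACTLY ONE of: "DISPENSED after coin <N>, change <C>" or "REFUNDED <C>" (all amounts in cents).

Price: 60¢
Coin 1 (dime, 10¢): balance = 10¢
Coin 2 (nickel, 5¢): balance = 15¢
All coins inserted, balance 15¢ < price 60¢ → REFUND 15¢

Answer: REFUNDED 15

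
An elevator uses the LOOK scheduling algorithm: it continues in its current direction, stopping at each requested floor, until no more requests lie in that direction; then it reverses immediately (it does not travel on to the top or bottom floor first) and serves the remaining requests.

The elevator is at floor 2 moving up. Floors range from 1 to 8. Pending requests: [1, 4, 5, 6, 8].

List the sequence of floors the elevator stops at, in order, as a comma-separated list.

Current: 2, moving UP
Serve above first (ascending): [4, 5, 6, 8]
Then reverse, serve below (descending): [1]

Answer: 4, 5, 6, 8, 1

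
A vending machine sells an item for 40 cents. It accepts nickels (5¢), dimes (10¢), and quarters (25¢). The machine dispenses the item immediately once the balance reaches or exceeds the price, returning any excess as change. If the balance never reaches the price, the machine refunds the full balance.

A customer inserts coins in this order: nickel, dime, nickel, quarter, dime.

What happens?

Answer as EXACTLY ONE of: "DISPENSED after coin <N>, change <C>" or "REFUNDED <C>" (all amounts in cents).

Answer: DISPENSED after coin 4, change 5

Derivation:
Price: 40¢
Coin 1 (nickel, 5¢): balance = 5¢
Coin 2 (dime, 10¢): balance = 15¢
Coin 3 (nickel, 5¢): balance = 20¢
Coin 4 (quarter, 25¢): balance = 45¢
  → balance >= price → DISPENSE, change = 45 - 40 = 5¢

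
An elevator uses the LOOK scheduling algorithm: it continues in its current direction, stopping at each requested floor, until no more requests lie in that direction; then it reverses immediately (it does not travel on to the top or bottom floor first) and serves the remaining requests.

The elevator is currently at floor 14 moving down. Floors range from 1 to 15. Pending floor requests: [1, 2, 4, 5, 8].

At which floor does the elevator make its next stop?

Answer: 8

Derivation:
Current floor: 14, direction: down
Requests above: []
Requests below: [1, 2, 4, 5, 8]
Moving down and requests lie below → nearest below is max([1, 2, 4, 5, 8]) = 8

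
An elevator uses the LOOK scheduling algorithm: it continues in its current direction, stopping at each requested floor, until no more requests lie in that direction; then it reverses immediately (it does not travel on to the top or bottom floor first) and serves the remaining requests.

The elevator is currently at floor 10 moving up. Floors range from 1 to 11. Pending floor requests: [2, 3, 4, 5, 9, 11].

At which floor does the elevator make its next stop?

Answer: 11

Derivation:
Current floor: 10, direction: up
Requests above: [11]
Requests below: [2, 3, 4, 5, 9]
Moving up and requests lie above → nearest above is min([11]) = 11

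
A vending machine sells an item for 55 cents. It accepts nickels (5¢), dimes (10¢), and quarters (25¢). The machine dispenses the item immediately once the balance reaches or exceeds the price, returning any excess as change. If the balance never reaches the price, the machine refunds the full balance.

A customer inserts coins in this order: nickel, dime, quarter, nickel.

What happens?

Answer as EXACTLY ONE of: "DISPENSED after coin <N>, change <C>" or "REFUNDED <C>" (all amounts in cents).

Answer: REFUNDED 45

Derivation:
Price: 55¢
Coin 1 (nickel, 5¢): balance = 5¢
Coin 2 (dime, 10¢): balance = 15¢
Coin 3 (quarter, 25¢): balance = 40¢
Coin 4 (nickel, 5¢): balance = 45¢
All coins inserted, balance 45¢ < price 55¢ → REFUND 45¢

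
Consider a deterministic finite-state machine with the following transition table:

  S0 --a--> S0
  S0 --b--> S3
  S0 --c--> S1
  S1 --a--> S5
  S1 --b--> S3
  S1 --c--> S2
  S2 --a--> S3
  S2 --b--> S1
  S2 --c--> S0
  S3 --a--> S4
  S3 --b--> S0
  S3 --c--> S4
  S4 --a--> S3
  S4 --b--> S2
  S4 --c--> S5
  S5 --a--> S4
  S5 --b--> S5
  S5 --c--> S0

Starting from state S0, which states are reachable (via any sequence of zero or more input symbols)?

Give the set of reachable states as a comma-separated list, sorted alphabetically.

BFS from S0:
  visit S0: S0--a-->S0 (seen), S0--b-->S3 (new), S0--c-->S1 (new)
  visit S3: S3--a-->S4 (new), S3--b-->S0 (seen), S3--c-->S4 (seen)
  visit S1: S1--a-->S5 (new), S1--b-->S3 (seen), S1--c-->S2 (new)
  visit S4: S4--a-->S3 (seen), S4--b-->S2 (seen), S4--c-->S5 (seen)
  visit S5: S5--a-->S4 (seen), S5--b-->S5 (seen), S5--c-->S0 (seen)
  visit S2: S2--a-->S3 (seen), S2--b-->S1 (seen), S2--c-->S0 (seen)

Answer: S0, S1, S2, S3, S4, S5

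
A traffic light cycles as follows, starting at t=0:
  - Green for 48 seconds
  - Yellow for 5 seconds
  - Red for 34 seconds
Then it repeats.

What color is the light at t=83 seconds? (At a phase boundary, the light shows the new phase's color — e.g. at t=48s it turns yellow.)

Cycle length = 48 + 5 + 34 = 87s
t = 83, phase_t = 83 mod 87 = 83
83 >= 53 → RED

Answer: red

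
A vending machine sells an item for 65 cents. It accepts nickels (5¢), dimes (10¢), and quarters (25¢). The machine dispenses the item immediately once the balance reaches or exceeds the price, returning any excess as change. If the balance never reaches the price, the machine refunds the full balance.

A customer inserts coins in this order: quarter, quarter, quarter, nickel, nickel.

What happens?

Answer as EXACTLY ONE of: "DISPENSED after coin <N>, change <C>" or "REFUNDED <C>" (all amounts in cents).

Answer: DISPENSED after coin 3, change 10

Derivation:
Price: 65¢
Coin 1 (quarter, 25¢): balance = 25¢
Coin 2 (quarter, 25¢): balance = 50¢
Coin 3 (quarter, 25¢): balance = 75¢
  → balance >= price → DISPENSE, change = 75 - 65 = 10¢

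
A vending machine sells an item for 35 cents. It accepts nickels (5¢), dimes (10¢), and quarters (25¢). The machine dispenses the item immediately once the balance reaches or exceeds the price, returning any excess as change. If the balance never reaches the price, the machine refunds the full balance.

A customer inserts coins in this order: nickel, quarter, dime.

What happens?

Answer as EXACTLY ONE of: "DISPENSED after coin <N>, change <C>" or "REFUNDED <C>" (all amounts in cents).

Answer: DISPENSED after coin 3, change 5

Derivation:
Price: 35¢
Coin 1 (nickel, 5¢): balance = 5¢
Coin 2 (quarter, 25¢): balance = 30¢
Coin 3 (dime, 10¢): balance = 40¢
  → balance >= price → DISPENSE, change = 40 - 35 = 5¢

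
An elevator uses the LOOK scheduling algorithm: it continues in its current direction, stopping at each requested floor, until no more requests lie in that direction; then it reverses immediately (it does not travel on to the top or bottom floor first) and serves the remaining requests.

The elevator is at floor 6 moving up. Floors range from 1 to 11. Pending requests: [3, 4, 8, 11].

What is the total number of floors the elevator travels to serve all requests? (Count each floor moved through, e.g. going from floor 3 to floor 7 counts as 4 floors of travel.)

Start at floor 6 moving up, LOOK stop order: [8, 11, 4, 3]
  6 → 8: |8-6| = 2, total = 2
  8 → 11: |11-8| = 3, total = 5
  11 → 4: |4-11| = 7, total = 12
  4 → 3: |3-4| = 1, total = 13

Answer: 13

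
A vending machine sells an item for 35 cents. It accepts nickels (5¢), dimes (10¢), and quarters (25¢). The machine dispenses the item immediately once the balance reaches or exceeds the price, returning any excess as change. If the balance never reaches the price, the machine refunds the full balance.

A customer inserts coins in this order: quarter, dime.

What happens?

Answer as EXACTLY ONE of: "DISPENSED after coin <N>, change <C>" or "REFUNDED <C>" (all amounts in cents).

Answer: DISPENSED after coin 2, change 0

Derivation:
Price: 35¢
Coin 1 (quarter, 25¢): balance = 25¢
Coin 2 (dime, 10¢): balance = 35¢
  → balance >= price → DISPENSE, change = 35 - 35 = 0¢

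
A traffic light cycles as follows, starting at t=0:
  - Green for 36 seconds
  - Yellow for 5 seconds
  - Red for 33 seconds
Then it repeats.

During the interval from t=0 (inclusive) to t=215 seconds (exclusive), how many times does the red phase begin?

Cycle = 36+5+33 = 74s
red phase starts at t = k*74 + 41 for k=0,1,2,...
Need k*74+41 < 215 → k < 2.351
k ∈ {0, ..., 2} → 3 starts

Answer: 3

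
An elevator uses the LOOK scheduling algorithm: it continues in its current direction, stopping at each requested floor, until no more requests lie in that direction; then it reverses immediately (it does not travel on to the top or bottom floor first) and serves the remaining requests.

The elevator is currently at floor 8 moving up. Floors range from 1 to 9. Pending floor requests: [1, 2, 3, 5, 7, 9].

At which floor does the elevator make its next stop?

Answer: 9

Derivation:
Current floor: 8, direction: up
Requests above: [9]
Requests below: [1, 2, 3, 5, 7]
Moving up and requests lie above → nearest above is min([9]) = 9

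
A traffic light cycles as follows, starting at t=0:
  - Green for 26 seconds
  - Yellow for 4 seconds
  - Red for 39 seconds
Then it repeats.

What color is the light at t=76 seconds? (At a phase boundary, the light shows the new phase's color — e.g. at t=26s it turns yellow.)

Answer: green

Derivation:
Cycle length = 26 + 4 + 39 = 69s
t = 76, phase_t = 76 mod 69 = 7
7 < 26 (green end) → GREEN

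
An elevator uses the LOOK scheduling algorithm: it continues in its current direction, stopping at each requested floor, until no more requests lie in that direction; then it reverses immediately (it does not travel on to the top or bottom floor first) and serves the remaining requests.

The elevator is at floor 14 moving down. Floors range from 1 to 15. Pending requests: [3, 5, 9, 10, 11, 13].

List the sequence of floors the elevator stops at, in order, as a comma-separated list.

Current: 14, moving DOWN
Serve below first (descending): [13, 11, 10, 9, 5, 3]
Then reverse, serve above (ascending): []

Answer: 13, 11, 10, 9, 5, 3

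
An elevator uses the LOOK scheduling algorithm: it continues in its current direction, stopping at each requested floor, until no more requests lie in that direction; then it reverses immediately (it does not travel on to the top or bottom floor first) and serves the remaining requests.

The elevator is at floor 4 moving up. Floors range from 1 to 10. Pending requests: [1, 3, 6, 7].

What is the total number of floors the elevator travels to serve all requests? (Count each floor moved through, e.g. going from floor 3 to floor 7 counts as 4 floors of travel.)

Start at floor 4 moving up, LOOK stop order: [6, 7, 3, 1]
  4 → 6: |6-4| = 2, total = 2
  6 → 7: |7-6| = 1, total = 3
  7 → 3: |3-7| = 4, total = 7
  3 → 1: |1-3| = 2, total = 9

Answer: 9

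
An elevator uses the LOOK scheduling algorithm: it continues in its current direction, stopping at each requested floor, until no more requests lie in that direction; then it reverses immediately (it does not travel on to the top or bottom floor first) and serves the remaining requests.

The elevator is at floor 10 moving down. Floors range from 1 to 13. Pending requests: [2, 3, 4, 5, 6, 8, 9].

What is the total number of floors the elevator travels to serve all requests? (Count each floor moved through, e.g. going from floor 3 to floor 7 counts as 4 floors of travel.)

Start at floor 10 moving down, LOOK stop order: [9, 8, 6, 5, 4, 3, 2]
  10 → 9: |9-10| = 1, total = 1
  9 → 8: |8-9| = 1, total = 2
  8 → 6: |6-8| = 2, total = 4
  6 → 5: |5-6| = 1, total = 5
  5 → 4: |4-5| = 1, total = 6
  4 → 3: |3-4| = 1, total = 7
  3 → 2: |2-3| = 1, total = 8

Answer: 8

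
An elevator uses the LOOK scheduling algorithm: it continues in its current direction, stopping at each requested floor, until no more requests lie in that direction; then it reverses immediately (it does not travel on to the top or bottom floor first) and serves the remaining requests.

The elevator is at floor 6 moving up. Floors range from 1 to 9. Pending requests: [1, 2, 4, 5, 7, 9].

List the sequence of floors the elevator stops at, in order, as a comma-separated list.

Answer: 7, 9, 5, 4, 2, 1

Derivation:
Current: 6, moving UP
Serve above first (ascending): [7, 9]
Then reverse, serve below (descending): [5, 4, 2, 1]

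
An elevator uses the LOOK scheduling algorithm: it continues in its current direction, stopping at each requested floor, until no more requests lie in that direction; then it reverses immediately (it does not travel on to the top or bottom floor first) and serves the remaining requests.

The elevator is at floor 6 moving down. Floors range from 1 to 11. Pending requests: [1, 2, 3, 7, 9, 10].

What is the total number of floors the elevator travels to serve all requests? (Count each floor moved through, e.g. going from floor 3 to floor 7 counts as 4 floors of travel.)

Answer: 14

Derivation:
Start at floor 6 moving down, LOOK stop order: [3, 2, 1, 7, 9, 10]
  6 → 3: |3-6| = 3, total = 3
  3 → 2: |2-3| = 1, total = 4
  2 → 1: |1-2| = 1, total = 5
  1 → 7: |7-1| = 6, total = 11
  7 → 9: |9-7| = 2, total = 13
  9 → 10: |10-9| = 1, total = 14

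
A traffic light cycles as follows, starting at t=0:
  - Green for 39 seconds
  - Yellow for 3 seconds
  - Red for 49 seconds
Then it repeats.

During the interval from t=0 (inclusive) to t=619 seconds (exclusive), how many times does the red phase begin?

Cycle = 39+3+49 = 91s
red phase starts at t = k*91 + 42 for k=0,1,2,...
Need k*91+42 < 619 → k < 6.341
k ∈ {0, ..., 6} → 7 starts

Answer: 7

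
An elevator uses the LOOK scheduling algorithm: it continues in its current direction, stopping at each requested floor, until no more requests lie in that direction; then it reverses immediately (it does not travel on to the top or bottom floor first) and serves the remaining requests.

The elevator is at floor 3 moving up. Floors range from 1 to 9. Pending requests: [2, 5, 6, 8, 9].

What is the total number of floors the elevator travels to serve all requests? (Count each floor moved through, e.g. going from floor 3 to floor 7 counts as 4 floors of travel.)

Answer: 13

Derivation:
Start at floor 3 moving up, LOOK stop order: [5, 6, 8, 9, 2]
  3 → 5: |5-3| = 2, total = 2
  5 → 6: |6-5| = 1, total = 3
  6 → 8: |8-6| = 2, total = 5
  8 → 9: |9-8| = 1, total = 6
  9 → 2: |2-9| = 7, total = 13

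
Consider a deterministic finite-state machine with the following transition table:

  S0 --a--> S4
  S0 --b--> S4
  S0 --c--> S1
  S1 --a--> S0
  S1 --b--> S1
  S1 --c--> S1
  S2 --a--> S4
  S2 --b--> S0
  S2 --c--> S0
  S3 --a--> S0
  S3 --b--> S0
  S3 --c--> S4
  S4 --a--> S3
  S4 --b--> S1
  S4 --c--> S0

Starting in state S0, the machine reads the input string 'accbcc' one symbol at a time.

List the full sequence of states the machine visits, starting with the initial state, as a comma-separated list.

Answer: S0, S4, S0, S1, S1, S1, S1

Derivation:
Start: S0
  read 'a': S0 --a--> S4
  read 'c': S4 --c--> S0
  read 'c': S0 --c--> S1
  read 'b': S1 --b--> S1
  read 'c': S1 --c--> S1
  read 'c': S1 --c--> S1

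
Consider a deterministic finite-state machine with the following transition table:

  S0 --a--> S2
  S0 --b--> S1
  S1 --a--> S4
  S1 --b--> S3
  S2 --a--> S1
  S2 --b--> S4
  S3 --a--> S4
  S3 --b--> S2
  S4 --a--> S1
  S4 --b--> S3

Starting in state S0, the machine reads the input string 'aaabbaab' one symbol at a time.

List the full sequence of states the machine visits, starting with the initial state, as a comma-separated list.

Answer: S0, S2, S1, S4, S3, S2, S1, S4, S3

Derivation:
Start: S0
  read 'a': S0 --a--> S2
  read 'a': S2 --a--> S1
  read 'a': S1 --a--> S4
  read 'b': S4 --b--> S3
  read 'b': S3 --b--> S2
  read 'a': S2 --a--> S1
  read 'a': S1 --a--> S4
  read 'b': S4 --b--> S3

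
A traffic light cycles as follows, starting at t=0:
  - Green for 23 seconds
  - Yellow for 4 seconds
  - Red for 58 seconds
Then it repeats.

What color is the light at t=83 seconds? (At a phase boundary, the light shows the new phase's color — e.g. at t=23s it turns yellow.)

Answer: red

Derivation:
Cycle length = 23 + 4 + 58 = 85s
t = 83, phase_t = 83 mod 85 = 83
83 >= 27 → RED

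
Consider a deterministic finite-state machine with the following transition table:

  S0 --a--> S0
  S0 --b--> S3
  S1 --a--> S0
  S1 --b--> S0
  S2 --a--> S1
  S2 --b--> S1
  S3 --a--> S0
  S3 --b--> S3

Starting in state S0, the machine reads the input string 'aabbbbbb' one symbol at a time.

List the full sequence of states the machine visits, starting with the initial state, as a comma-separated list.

Start: S0
  read 'a': S0 --a--> S0
  read 'a': S0 --a--> S0
  read 'b': S0 --b--> S3
  read 'b': S3 --b--> S3
  read 'b': S3 --b--> S3
  read 'b': S3 --b--> S3
  read 'b': S3 --b--> S3
  read 'b': S3 --b--> S3

Answer: S0, S0, S0, S3, S3, S3, S3, S3, S3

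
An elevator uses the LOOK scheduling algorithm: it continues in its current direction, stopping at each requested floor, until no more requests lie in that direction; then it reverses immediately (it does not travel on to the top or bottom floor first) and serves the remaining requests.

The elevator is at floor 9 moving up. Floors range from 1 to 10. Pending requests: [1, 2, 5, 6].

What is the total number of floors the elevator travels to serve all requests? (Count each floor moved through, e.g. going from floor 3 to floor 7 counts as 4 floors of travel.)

Answer: 8

Derivation:
Start at floor 9 moving up, LOOK stop order: [6, 5, 2, 1]
  9 → 6: |6-9| = 3, total = 3
  6 → 5: |5-6| = 1, total = 4
  5 → 2: |2-5| = 3, total = 7
  2 → 1: |1-2| = 1, total = 8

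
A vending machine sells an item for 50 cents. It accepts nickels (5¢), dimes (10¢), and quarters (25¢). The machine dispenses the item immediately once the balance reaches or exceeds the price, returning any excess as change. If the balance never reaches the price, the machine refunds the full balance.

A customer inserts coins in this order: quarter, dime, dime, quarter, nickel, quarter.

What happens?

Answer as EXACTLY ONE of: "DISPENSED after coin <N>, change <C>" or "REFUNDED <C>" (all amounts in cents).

Price: 50¢
Coin 1 (quarter, 25¢): balance = 25¢
Coin 2 (dime, 10¢): balance = 35¢
Coin 3 (dime, 10¢): balance = 45¢
Coin 4 (quarter, 25¢): balance = 70¢
  → balance >= price → DISPENSE, change = 70 - 50 = 20¢

Answer: DISPENSED after coin 4, change 20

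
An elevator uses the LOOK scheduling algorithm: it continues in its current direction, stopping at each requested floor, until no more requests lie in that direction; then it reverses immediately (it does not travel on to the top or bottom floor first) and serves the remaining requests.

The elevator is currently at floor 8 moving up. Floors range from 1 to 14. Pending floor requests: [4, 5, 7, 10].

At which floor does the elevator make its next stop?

Answer: 10

Derivation:
Current floor: 8, direction: up
Requests above: [10]
Requests below: [4, 5, 7]
Moving up and requests lie above → nearest above is min([10]) = 10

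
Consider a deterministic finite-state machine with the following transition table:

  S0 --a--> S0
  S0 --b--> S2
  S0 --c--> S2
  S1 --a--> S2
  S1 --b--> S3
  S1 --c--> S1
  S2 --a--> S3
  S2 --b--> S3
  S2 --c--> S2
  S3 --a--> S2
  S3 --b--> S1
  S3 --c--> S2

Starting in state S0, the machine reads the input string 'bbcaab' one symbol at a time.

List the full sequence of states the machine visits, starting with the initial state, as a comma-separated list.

Start: S0
  read 'b': S0 --b--> S2
  read 'b': S2 --b--> S3
  read 'c': S3 --c--> S2
  read 'a': S2 --a--> S3
  read 'a': S3 --a--> S2
  read 'b': S2 --b--> S3

Answer: S0, S2, S3, S2, S3, S2, S3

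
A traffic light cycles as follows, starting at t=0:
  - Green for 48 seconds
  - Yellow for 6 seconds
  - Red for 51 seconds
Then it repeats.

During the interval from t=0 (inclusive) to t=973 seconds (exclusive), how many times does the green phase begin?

Cycle = 48+6+51 = 105s
green phase starts at t = k*105 + 0 for k=0,1,2,...
Need k*105+0 < 973 → k < 9.267
k ∈ {0, ..., 9} → 10 starts

Answer: 10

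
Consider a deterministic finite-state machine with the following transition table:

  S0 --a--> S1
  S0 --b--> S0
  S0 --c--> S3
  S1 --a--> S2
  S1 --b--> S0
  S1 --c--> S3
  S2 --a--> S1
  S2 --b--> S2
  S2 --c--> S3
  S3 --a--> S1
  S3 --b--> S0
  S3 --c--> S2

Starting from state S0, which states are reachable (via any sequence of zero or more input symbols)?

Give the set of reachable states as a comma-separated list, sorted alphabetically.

Answer: S0, S1, S2, S3

Derivation:
BFS from S0:
  visit S0: S0--a-->S1 (new), S0--b-->S0 (seen), S0--c-->S3 (new)
  visit S1: S1--a-->S2 (new), S1--b-->S0 (seen), S1--c-->S3 (seen)
  visit S3: S3--a-->S1 (seen), S3--b-->S0 (seen), S3--c-->S2 (seen)
  visit S2: S2--a-->S1 (seen), S2--b-->S2 (seen), S2--c-->S3 (seen)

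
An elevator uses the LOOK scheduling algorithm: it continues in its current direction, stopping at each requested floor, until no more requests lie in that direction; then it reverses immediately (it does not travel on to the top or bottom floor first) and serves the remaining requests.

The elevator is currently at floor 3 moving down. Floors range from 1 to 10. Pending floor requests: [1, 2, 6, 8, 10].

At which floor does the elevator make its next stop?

Answer: 2

Derivation:
Current floor: 3, direction: down
Requests above: [6, 8, 10]
Requests below: [1, 2]
Moving down and requests lie below → nearest below is max([1, 2]) = 2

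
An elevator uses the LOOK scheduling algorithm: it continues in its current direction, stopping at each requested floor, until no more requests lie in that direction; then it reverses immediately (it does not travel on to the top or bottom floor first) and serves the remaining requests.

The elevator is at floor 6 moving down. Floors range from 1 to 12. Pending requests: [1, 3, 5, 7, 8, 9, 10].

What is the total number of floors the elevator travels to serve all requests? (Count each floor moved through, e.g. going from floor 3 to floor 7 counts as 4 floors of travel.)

Answer: 14

Derivation:
Start at floor 6 moving down, LOOK stop order: [5, 3, 1, 7, 8, 9, 10]
  6 → 5: |5-6| = 1, total = 1
  5 → 3: |3-5| = 2, total = 3
  3 → 1: |1-3| = 2, total = 5
  1 → 7: |7-1| = 6, total = 11
  7 → 8: |8-7| = 1, total = 12
  8 → 9: |9-8| = 1, total = 13
  9 → 10: |10-9| = 1, total = 14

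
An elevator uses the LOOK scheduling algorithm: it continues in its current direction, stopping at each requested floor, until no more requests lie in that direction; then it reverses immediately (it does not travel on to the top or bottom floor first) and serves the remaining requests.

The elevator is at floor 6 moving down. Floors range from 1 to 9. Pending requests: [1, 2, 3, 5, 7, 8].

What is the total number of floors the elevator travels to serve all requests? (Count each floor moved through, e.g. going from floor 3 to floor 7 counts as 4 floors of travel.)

Answer: 12

Derivation:
Start at floor 6 moving down, LOOK stop order: [5, 3, 2, 1, 7, 8]
  6 → 5: |5-6| = 1, total = 1
  5 → 3: |3-5| = 2, total = 3
  3 → 2: |2-3| = 1, total = 4
  2 → 1: |1-2| = 1, total = 5
  1 → 7: |7-1| = 6, total = 11
  7 → 8: |8-7| = 1, total = 12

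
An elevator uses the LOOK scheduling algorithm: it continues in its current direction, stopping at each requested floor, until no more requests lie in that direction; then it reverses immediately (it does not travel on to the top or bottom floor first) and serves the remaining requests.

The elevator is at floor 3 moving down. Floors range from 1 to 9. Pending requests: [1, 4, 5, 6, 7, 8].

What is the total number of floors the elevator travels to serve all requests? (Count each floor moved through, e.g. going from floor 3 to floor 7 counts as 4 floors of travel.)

Answer: 9

Derivation:
Start at floor 3 moving down, LOOK stop order: [1, 4, 5, 6, 7, 8]
  3 → 1: |1-3| = 2, total = 2
  1 → 4: |4-1| = 3, total = 5
  4 → 5: |5-4| = 1, total = 6
  5 → 6: |6-5| = 1, total = 7
  6 → 7: |7-6| = 1, total = 8
  7 → 8: |8-7| = 1, total = 9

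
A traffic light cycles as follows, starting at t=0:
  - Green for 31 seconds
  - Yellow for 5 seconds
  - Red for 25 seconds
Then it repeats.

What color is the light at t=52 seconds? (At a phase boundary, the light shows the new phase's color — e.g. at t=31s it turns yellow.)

Answer: red

Derivation:
Cycle length = 31 + 5 + 25 = 61s
t = 52, phase_t = 52 mod 61 = 52
52 >= 36 → RED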